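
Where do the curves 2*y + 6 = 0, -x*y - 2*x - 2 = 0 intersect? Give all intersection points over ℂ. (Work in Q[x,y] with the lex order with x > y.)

Compute a lex Gröbner basis by Buchberger's algorithm.
f_1 = 2*y + 6, LT = y.
f_2 = -x*y - 2*x - 2, LT = x*y.

S(f_1,f_2): lcm = x*y. S = x - 2.
  leading term x: no divisor's leading term divides it; move x to the remainder.
  leading term 1: no divisor's leading term divides it; move -2 to the remainder.
  remainder x - 2 ≠ 0; add h_3 = x - 2 to the basis.

S(f_1,h_3): leading monomials are coprime, so the S-polynomial reduces to 0 (Buchberger's first criterion).
S(f_2,h_3): lcm = x*y. S = 2*x + 2*y + 2.
  leading term x: subtract (2)·h_3 from 2*x + 2*y + 2 → 2*y + 6
  leading term y: subtract (1)·f_1 from 2*y + 6 → 0
  remainder 0.

Every S-polynomial of the final basis reduces to 0, so we have a Gröbner basis.
Inter-reduce: drop elements whose leading term is divisible by another's, tail-reduce, and make monic.
Reduced Gröbner basis: {x - 2, y + 3}.

Elimination: the polynomial y + 3 lies in the elimination ideal for y, so y ∈ {-3}. For each such y, the remaining basis elements (now univariate) give the rest of the solution.
  y = -3: the earlier basis element becomes x - 2 = 0, giving x = 2 — point (2, -3).
Check: every point annihilates each of the original generators.

{(2, -3)}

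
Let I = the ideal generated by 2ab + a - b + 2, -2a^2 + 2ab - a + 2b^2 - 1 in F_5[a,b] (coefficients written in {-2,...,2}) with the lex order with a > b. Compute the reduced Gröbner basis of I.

f_1 = 2ab + a - b + 2, LT = ab.
f_2 = -2a^2 + 2ab - a + 2b^2 - 1, LT = a^2.

S(f_1,f_2): lcm = a^2b. S = -2a^2 + ab^2 - ab + a + b^3 + 2b.
  leading term a^2: subtract (1)·f_2 from -2a^2 + ab^2 - ab + a + b^3 + 2b → ab^2 + 2ab + 2a + b^3 - 2b^2 + 2b + 1
  leading term ab^2: subtract (-2b)·f_1 from ab^2 + 2ab + 2a + b^3 - 2b^2 + 2b + 1 → -ab + 2a + b^3 + b^2 + b + 1
  leading term ab: subtract (2)·f_1 from -ab + 2a + b^3 + b^2 + b + 1 → b^3 + b^2 - 2b + 2
  leading term b^3: no divisor's leading term divides it; move b^3 to the remainder.
  leading term b^2: no divisor's leading term divides it; move b^2 to the remainder.
  leading term b: no divisor's leading term divides it; move -2b to the remainder.
  leading term 1: no divisor's leading term divides it; move 2 to the remainder.
  remainder b^3 + b^2 - 2b + 2 ≠ 0; add g_3 = b^3 + b^2 - 2b + 2 to the basis.

S(f_1,g_3): lcm = ab^3. S = 2ab^2 + 2ab - 2a + 2b^3 + b^2.
  leading term ab^2: subtract (b)·f_1 from 2ab^2 + 2ab - 2a + 2b^3 + b^2 → ab - 2a + 2b^3 + 2b^2 - 2b
  leading term ab: subtract (-2)·f_1 from ab - 2a + 2b^3 + 2b^2 - 2b → 2b^3 + 2b^2 + b - 1
  leading term b^3: subtract (2)·g_3 from 2b^3 + 2b^2 + b - 1 → 0
  remainder 0.

S(f_2,g_3): leading monomials are coprime, so the S-polynomial reduces to 0 (Buchberger's first criterion).
Every S-polynomial of the final basis reduces to 0, so we have a Gröbner basis.

G = {a^2 + a - b^2 + 2b - 1, ab - 2a + 2b + 1, b^3 + b^2 - 2b + 2}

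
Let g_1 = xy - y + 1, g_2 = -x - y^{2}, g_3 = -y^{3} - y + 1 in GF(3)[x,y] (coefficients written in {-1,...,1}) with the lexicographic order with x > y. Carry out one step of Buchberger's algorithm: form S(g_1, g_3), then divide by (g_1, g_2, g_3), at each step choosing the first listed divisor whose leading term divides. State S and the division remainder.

lcm(LM(g_1), LM(g_3)) = xy^{3}.
S = (lcm/LT(g_1))·g_1 − (lcm/LT(g_3))·g_3 = -xy + x - y^{3} + y^{2}.
Reduce S modulo (g_1, g_2, g_3) in that order:
  leading term xy: subtract (-1)·g_1 from -xy + x - y^{3} + y^{2} → x - y^{3} + y^{2} - y + 1
  leading term x: subtract (-1)·g_2 from x - y^{3} + y^{2} - y + 1 → -y^{3} - y + 1
  leading term y^{3}: subtract (1)·g_3 from -y^{3} - y + 1 → 0
The remainder is 0, so this S-polynomial contributes no new basis element.

S(g_1, g_3) = -xy + x - y^{3} + y^{2}; remainder on division = 0.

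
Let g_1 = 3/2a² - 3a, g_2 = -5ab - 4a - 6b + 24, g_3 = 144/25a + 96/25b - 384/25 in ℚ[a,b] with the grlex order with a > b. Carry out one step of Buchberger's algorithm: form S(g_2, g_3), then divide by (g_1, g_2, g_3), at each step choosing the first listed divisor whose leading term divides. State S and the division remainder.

lcm(LM(g_2), LM(g_3)) = ab.
S = (lcm/LT(g_2))·g_2 − (lcm/LT(g_3))·g_3 = -⅔b² + ⅘a + 58/15b - 24/5.
Reduce S modulo (g_1, g_2, g_3) in that order:
  leading term b²: no divisor's leading term divides it; move -⅔b² to the remainder.
  leading term a: subtract (5/36)·g_3 from ⅘a + 58/15b - 24/5 → 10/3b - 8/3
  leading term b: no divisor's leading term divides it; move 10/3b to the remainder.
  leading term 1: no divisor's leading term divides it; move -8/3 to the remainder.
The remainder -⅔b² + 10/3b - 8/3 is nonzero, so it would be added as the next basis element.
This is the inner loop of Buchberger's algorithm — each nonzero remainder becomes a new basis element.

S(g_2, g_3) = -⅔b² + ⅘a + 58/15b - 24/5; remainder on division = -⅔b² + 10/3b - 8/3.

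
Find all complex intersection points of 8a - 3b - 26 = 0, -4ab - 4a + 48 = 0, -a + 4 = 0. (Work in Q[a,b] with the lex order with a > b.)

Compute a lex Gröbner basis by Buchberger's algorithm.
f_1 = 8a - 3b - 26, LT = a.
f_2 = -4ab - 4a + 48, LT = ab.
f_3 = -a + 4, LT = a.

S(f_1,f_2): lcm = ab. S = -a - \tfrac{3}{8}b^{2} - \tfrac{13}{4}b + 12.
  reduce S modulo (f_1, f_2, f_3):
  remainder -\tfrac{3}{8}b^{2} - \tfrac{29}{8}b + \tfrac{35}{4} ≠ 0; add h_4 = -\tfrac{3}{8}b^{2} - \tfrac{29}{8}b + \tfrac{35}{4} to the basis.

S(f_1,f_3): lcm = a. S = -\tfrac{3}{8}b + \tfrac{3}{4}.
  reduce S modulo (f_1, f_2, f_3, h_4):
  remainder -\tfrac{3}{8}b + \tfrac{3}{4} ≠ 0; add h_5 = -\tfrac{3}{8}b + \tfrac{3}{4} to the basis.

The other S-polynomials (S(f_2,f_3), S(f_1,h_4), S(f_2,h_4), S(f_3,h_4), S(f_1,h_5), S(f_2,h_5), S(f_3,h_5), S(h_4,h_5)) all reduce to 0 modulo the current basis, so we have a Gröbner basis.
Inter-reduce: drop elements whose leading term is divisible by another's, tail-reduce, and make monic.
Reduced Gröbner basis: {a - 4, b - 2}.

Since the basis is lex-ordered, b - 2 is univariate in b. Its roots are {2}. Back-substituting each root into the other basis elements fixes the other coordinates.
  b = 2: the earlier basis element becomes a - 4 = 0, giving a = 4 — point (4, 2).

{(4, 2)}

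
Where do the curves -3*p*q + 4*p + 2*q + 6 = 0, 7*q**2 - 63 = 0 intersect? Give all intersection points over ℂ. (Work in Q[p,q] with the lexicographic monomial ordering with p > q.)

Compute a lex Gröbner basis by Buchberger's algorithm.
f_1 = -3*p*q + 4*p + 2*q + 6, LT = p*q.
f_2 = 7*q**2 - 63, LT = q**2.

S(f_1,f_2): lcm = p*q**2. S = -4/3*p*q + 9*p - 2/3*q**2 - 2*q.
  reduce S modulo (f_1, f_2):
  remainder 65/9*p - 26/9*q - 26/3 ≠ 0; add h_3 = 65/9*p - 26/9*q - 26/3 to the basis.

The other S-polynomials (S(f_1,h_3), S(f_2,h_3)) all reduce to 0 modulo the current basis, so we have a Gröbner basis.
Inter-reduce: drop elements whose leading term is divisible by another's, tail-reduce, and make monic.
Reduced Gröbner basis: {p - 2/5*q - 6/5, q**2 - 9}.

From the last basis element, q**2 - 9 = 0, so q takes values in {-3, 3}. Each choice, substituted upward through the basis, yields the corresponding point(s) of the solution set.
  q = -3: the earlier basis element becomes p = 0, giving p = 0 — point (0, -3).
  q = 3: the earlier basis element becomes p - 12/5 = 0, giving p = 12/5 — point (12/5, 3).
Zero-dimensionality of the ideal guarantees finitely many solutions over ℂ.

{(0, -3), (12/5, 3)}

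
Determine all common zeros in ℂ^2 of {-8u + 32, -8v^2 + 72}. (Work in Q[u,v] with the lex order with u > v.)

Compute a lex Gröbner basis by Buchberger's algorithm.
f_1 = -8u + 32, LT = u.
f_2 = -8v^2 + 72, LT = v^2.

S(f_1,f_2): leading monomials are coprime, so the S-polynomial reduces to 0 (Buchberger's first criterion).
Every S-polynomial of the final basis reduces to 0, so we have a Gröbner basis.
Inter-reduce: drop elements whose leading term is divisible by another's, tail-reduce, and make monic.
Reduced Gröbner basis: {u - 4, v^2 - 9}.

A lex Gröbner basis eliminates variables successively. Here v^2 - 9 depends only on v, with roots {-3, 3}; lifting each root through the earlier basis elements recovers the full solutions.
  v = -3: the earlier basis element becomes u - 4 = 0, giving u = 4 — point (4, -3).
  v = 3: the earlier basis element becomes u - 4 = 0, giving u = 4 — point (4, 3).

{(4, -3), (4, 3)}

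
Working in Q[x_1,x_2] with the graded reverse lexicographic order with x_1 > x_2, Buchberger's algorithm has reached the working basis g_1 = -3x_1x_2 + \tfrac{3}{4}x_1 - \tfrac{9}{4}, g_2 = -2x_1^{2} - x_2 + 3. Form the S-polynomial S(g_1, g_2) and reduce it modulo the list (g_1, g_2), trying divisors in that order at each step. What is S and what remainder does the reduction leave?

S(g_1, g_2) = -\tfrac{1}{4}x_1^{2} - \tfrac{1}{2}x_2^{2} + \tfrac{3}{4}x_1 + \tfrac{3}{2}x_2; remainder on division = -\tfrac{1}{2}x_2^{2} + \tfrac{3}{4}x_1 + \tfrac{13}{8}x_2 - \tfrac{3}{8}.

lcm(LM(g_1), LM(g_2)) = x_1^{2}x_2.
S = (lcm/LT(g_1))·g_1 − (lcm/LT(g_2))·g_2 = -\tfrac{1}{4}x_1^{2} - \tfrac{1}{2}x_2^{2} + \tfrac{3}{4}x_1 + \tfrac{3}{2}x_2.
Reduce S modulo (g_1, g_2) in that order:
  leading term x_1^{2}: subtract (\tfrac{1}{8})·g_2 from -\tfrac{1}{4}x_1^{2} - \tfrac{1}{2}x_2^{2} + \tfrac{3}{4}x_1 + \tfrac{3}{2}x_2 → -\tfrac{1}{2}x_2^{2} + \tfrac{3}{4}x_1 + \tfrac{13}{8}x_2 - \tfrac{3}{8}
  leading term x_2^{2}: no divisor's leading term divides it; move -\tfrac{1}{2}x_2^{2} to the remainder.
  leading term x_1: no divisor's leading term divides it; move \tfrac{3}{4}x_1 to the remainder.
  leading term x_2: no divisor's leading term divides it; move \tfrac{13}{8}x_2 to the remainder.
  leading term 1: no divisor's leading term divides it; move -\tfrac{3}{8} to the remainder.
The remainder -\tfrac{1}{2}x_2^{2} + \tfrac{3}{4}x_1 + \tfrac{13}{8}x_2 - \tfrac{3}{8} is nonzero, so it would be added as the next basis element.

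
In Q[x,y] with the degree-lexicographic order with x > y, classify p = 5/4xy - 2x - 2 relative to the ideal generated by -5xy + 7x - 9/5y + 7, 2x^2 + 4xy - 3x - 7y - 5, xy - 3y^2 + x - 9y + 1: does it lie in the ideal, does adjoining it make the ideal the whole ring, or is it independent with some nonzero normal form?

5/4xy - 2x - 2 lies in I (it reduces to 0).

First compute the reduced Gröbner basis of I by Buchberger's algorithm.
f_1 = -5xy + 7x - 9/5y + 7, LT = xy.
f_2 = 2x^2 + 4xy - 3x - 7y - 5, LT = x^2.
f_3 = xy - 3y^2 + x - 9y + 1, LT = xy.

S(f_1,f_2): lcm = x^2y. S = -2xy^2 - 7/5x^2 + 93/50xy + 7/2y^2 - 7/5x + 5/2y.
  leading term xy^2: subtract (2/5y)·f_1 from -2xy^2 - 7/5x^2 + 93/50xy + 7/2y^2 - 7/5x + 5/2y → -7/5x^2 - 47/50xy + 211/50y^2 - 7/5x - 3/10y
  leading term x^2: subtract (-7/10)·f_2 from -7/5x^2 - 47/50xy + 211/50y^2 - 7/5x - 3/10y → 93/50xy + 211/50y^2 - 7/2x - 26/5y - 7/2
  leading term xy: subtract (-93/250)·f_1 from 93/50xy + 211/50y^2 - 7/2x - 26/5y - 7/2 → 211/50y^2 - 112/125x - 7337/1250y - 112/125
  leading term y^2: no divisor's leading term divides it; move 211/50y^2 to the remainder.
  leading term x: no divisor's leading term divides it; move -112/125x to the remainder.
  leading term y: no divisor's leading term divides it; move -7337/1250y to the remainder.
  leading term 1: no divisor's leading term divides it; move -112/125 to the remainder.
  remainder 211/50y^2 - 112/125x - 7337/1250y - 112/125 ≠ 0; add h_4 = 211/50y^2 - 112/125x - 7337/1250y - 112/125 to the basis.

S(f_1,f_3): lcm = xy. S = 3y^2 - 12/5x + 234/25y - 12/5.
  leading term y^2: subtract (150/211)·h_4 from 3y^2 - 12/5x + 234/25y - 12/5 → -372/211x + 14277/1055y - 372/211
  leading term x: no divisor's leading term divides it; move -372/211x to the remainder.
  leading term y: no divisor's leading term divides it; move 14277/1055y to the remainder.
  leading term 1: no divisor's leading term divides it; move -372/211 to the remainder.
  remainder -372/211x + 14277/1055y - 372/211 ≠ 0; add h_5 = -372/211x + 14277/1055y - 372/211 to the basis.

S(f_2,f_3): lcm = x^2y. S = 5xy^2 - x^2 + 15/2xy - 7/2y^2 - x - 5/2y.
  leading term xy^2: subtract (-y)·f_1 from 5xy^2 - x^2 + 15/2xy - 7/2y^2 - x - 5/2y → -x^2 + 29/2xy - 53/10y^2 - x + 9/2y
  leading term x^2: subtract (-1/2)·f_2 from -x^2 + 29/2xy - 53/10y^2 - x + 9/2y → 33/2xy - 53/10y^2 - 5/2x + y - 5/2
  leading term xy: subtract (-33/10)·f_1 from 33/2xy - 53/10y^2 - 5/2x + y - 5/2 → -53/10y^2 + 103/5x - 247/50y + 103/5
  leading term y^2: subtract (-265/211)·h_4 from -53/10y^2 + 103/5x - 247/50y + 103/5 → 102729/5275x - 324723/26375y + 102729/5275
  leading term x: subtract (-34243/3100)·h_5 from 102729/5275x - 324723/26375y + 102729/5275 → 2126169/15500y
  leading term y: no divisor's leading term divides it; move 2126169/15500y to the remainder.
  remainder 2126169/15500y ≠ 0; add h_6 = 2126169/15500y to the basis.

S(f_1,h_4): lcm = xy^2. S = 224/1055x^2 - 48/5275xy + 9/25y^2 + 224/1055x - 7/5y.
  leading term x^2: subtract (112/1055)·f_2 from 224/1055x^2 - 48/5275xy + 9/25y^2 + 224/1055x - 7/5y → -2288/5275xy + 9/25y^2 + 112/211x - 693/1055y + 112/211
  leading term xy: subtract (2288/26375)·f_1 from -2288/5275xy + 9/25y^2 + 112/211x - 693/1055y + 112/211 → 9/25y^2 - 2016/26375x - 66033/131875y - 2016/26375
  leading term y^2: subtract (18/211)·h_4 from 9/25y^2 - 2016/26375x - 66033/131875y - 2016/26375 → 0
  remainder 0.

S(f_2,h_4): leading monomials are coprime, so the S-polynomial reduces to 0 (Buchberger's first criterion).
S(f_3,h_4): lcm = xy^2. S = -3y^3 + 224/1055x^2 + 12612/5275xy - 9y^2 + 224/1055x + y.
  leading term y^3: subtract (-150/211y)·h_4 from -3y^3 + 224/1055x^2 + 12612/5275xy - 9y^2 + 224/1055x + y → 224/1055x^2 + 9252/5275xy - 69486/5275y^2 + 224/1055x + 383/1055y
  leading term x^2: subtract (112/1055)·f_2 from 224/1055x^2 + 9252/5275xy - 69486/5275y^2 + 224/1055x + 383/1055y → 7012/5275xy - 69486/5275y^2 + 112/211x + 1167/1055y + 112/211
  leading term xy: subtract (-7012/26375)·f_1 from 7012/5275xy - 69486/5275y^2 + 112/211x + 1167/1055y + 112/211 → -69486/5275y^2 + 63084/26375x + 82767/131875y + 63084/26375
  leading term y^2: subtract (-138972/44521)·h_4 from -69486/5275y^2 + 63084/26375x + 82767/131875y + 63084/26375 → -450828/1113025x - 98470989/5565125y - 450828/1113025
  leading term x: subtract (37569/163525)·h_5 from -450828/1113025x - 98470989/5565125y - 450828/1113025 → -17009352/817625y
  leading term y: subtract (-32/211)·h_6 from -17009352/817625y → 0
  remainder 0.

S(f_1,h_5): lcm = xy. S = 4759/620y^2 - 7/5x - 16/25y - 7/5.
  leading term y^2: subtract (23795/13082)·h_4 from 4759/620y^2 - 7/5x - 16/25y - 7/5 → 37569/163525x + 32823663/3270500y + 37569/163525
  leading term x: subtract (-12523/96100)·h_5 from 37569/163525x + 32823663/3270500y + 37569/163525 → 1417446/120125y
  leading term y: subtract (8/93)·h_6 from 1417446/120125y → 0
  remainder 0.

S(f_2,h_5): lcm = x^2. S = 5999/620xy - 5/2x - 7/2y - 5/2.
  leading term xy: subtract (-5999/3100)·f_1 from 5999/620xy - 5/2x - 7/2y - 5/2 → 34243/3100x - 108241/15500y + 34243/3100
  leading term x: subtract (-7225273/1153200)·h_5 from 34243/3100x - 108241/15500y + 34243/3100 → 149540553/1922000y
  leading term y: subtract (211/372)·h_6 from 149540553/1922000y → 0
  remainder 0.

S(f_3,h_5): lcm = xy. S = 2899/620y^2 + x - 10y + 1.
  leading term y^2: subtract (14495/13082)·h_4 from 2899/620y^2 + x - 10y + 1 → 325869/163525x - 11435037/3270500y + 325869/163525
  leading term x: subtract (-108623/96100)·h_5 from 325869/163525x - 11435037/3270500y + 325869/163525 → 1417446/120125y
  leading term y: subtract (8/93)·h_6 from 1417446/120125y → 0
  remainder 0.

S(h_4,h_5): leading monomials are coprime, so the S-polynomial reduces to 0 (Buchberger's first criterion).
S(f_1,h_6): lcm = xy. S = -7/5x + 9/25y - 7/5.
  leading term x: subtract (1477/1860)·h_5 from -7/5x + 9/25y - 7/5 → -32197/3100y
  leading term y: subtract (-160985/2126169)·h_6 from -32197/3100y → 0
  remainder 0.

S(f_2,h_6): leading monomials are coprime, so the S-polynomial reduces to 0 (Buchberger's first criterion).
S(f_3,h_6): lcm = xy. S = -3y^2 + x - 9y + 1.
  leading term y^2: subtract (-150/211)·h_4 from -3y^2 + x - 9y + 1 → 383/1055x - 69486/5275y + 383/1055
  leading term x: subtract (-383/1860)·h_5 from 383/1055x - 69486/5275y + 383/1055 → -32197/3100y
  leading term y: subtract (-160985/2126169)·h_6 from -32197/3100y → 0
  remainder 0.

S(h_4,h_6): lcm = y^2. S = -224/1055x - 7337/5275y - 224/1055.
  leading term x: subtract (56/465)·h_5 from -224/1055x - 7337/5275y - 224/1055 → -2341/775y
  leading term y: subtract (-46820/2126169)·h_6 from -2341/775y → 0
  remainder 0.

S(h_5,h_6): leading monomials are coprime, so the S-polynomial reduces to 0 (Buchberger's first criterion).
Every S-polynomial of the final basis reduces to 0, so we have a Gröbner basis.
Inter-reduce: drop elements whose leading term is divisible by another's, tail-reduce, and make monic.
Reduced Gröbner basis: {x + 1, y}.
Label its elements g_1 = x + 1, g_2 = y.

Reduce p = 5/4xy - 2x - 2 modulo G:
  leading term xy: subtract (5/4y)·g_1 from 5/4xy - 2x - 2 → -2x - 5/4y - 2
  leading term x: subtract (-2)·g_1 from -2x - 5/4y - 2 → -5/4y
  leading term y: subtract (-5/4)·g_2 from -5/4y → 0
  normal form = 0.
Since the normal form is 0, p ∈ I.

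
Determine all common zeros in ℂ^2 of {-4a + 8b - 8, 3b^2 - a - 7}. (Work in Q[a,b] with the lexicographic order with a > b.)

Compute a lex Gröbner basis by Buchberger's algorithm.
f_1 = -4a + 8b - 8, LT = a.
f_2 = -a + 3b^2 - 7, LT = a.

S(f_1,f_2): lcm = a. S = 3b^2 - 2b - 5.
  leading term b^2: no divisor's leading term divides it; move 3b^2 to the remainder.
  leading term b: no divisor's leading term divides it; move -2b to the remainder.
  leading term 1: no divisor's leading term divides it; move -5 to the remainder.
  remainder 3b^2 - 2b - 5 ≠ 0; add h_3 = 3b^2 - 2b - 5 to the basis.

The other S-polynomials (S(f_1,h_3), S(f_2,h_3)) all reduce to 0 modulo the current basis, so we have a Gröbner basis.
Inter-reduce: drop elements whose leading term is divisible by another's, tail-reduce, and make monic.
Reduced Gröbner basis: {a - 2b + 2, b^2 - 2/3b - 5/3}.

The lex basis is triangular: the last element involves only b. Solving b^2 - 2/3b - 5/3 = 0 gives b ∈ {-1, 5/3}; substituting each value into the earlier elements determines the remaining variables.
  b = -1: the earlier basis element becomes a + 4 = 0, giving a = -4 — point (-4, -1).
  b = 5/3: the earlier basis element becomes a - 4/3 = 0, giving a = 4/3 — point (4/3, 5/3).
Substituting each solution back into the original system confirms all equations vanish.

{(-4, -1), (4/3, 5/3)}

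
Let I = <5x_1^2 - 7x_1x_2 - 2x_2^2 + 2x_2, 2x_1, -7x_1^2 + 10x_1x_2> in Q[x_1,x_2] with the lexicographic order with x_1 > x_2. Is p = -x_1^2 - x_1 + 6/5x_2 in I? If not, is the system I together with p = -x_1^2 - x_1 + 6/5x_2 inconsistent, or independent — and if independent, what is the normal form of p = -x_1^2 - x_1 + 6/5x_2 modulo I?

-x_1^2 - x_1 + 6/5x_2 is independent of I; its normal form modulo I is 6/5x_2.

First compute the reduced Gröbner basis of I by Buchberger's algorithm.
f_1 = 5x_1^2 - 7x_1x_2 - 2x_2^2 + 2x_2, LT = x_1^2.
f_2 = 2x_1, LT = x_1.
f_3 = -7x_1^2 + 10x_1x_2, LT = x_1^2.

S(f_1,f_2): lcm = x_1^2. S = -7/5x_1x_2 - 2/5x_2^2 + 2/5x_2.
  leading term x_1x_2: subtract (-7/10x_2)·f_2 from -7/5x_1x_2 - 2/5x_2^2 + 2/5x_2 → -2/5x_2^2 + 2/5x_2
  leading term x_2^2: no divisor's leading term divides it; move -2/5x_2^2 to the remainder.
  leading term x_2: no divisor's leading term divides it; move 2/5x_2 to the remainder.
  remainder -2/5x_2^2 + 2/5x_2 ≠ 0; add h_4 = -2/5x_2^2 + 2/5x_2 to the basis.

The other S-polynomials (S(f_1,f_3), S(f_2,f_3), S(f_1,h_4), S(f_2,h_4), S(f_3,h_4)) all reduce to 0 modulo the current basis, so we have a Gröbner basis.
Inter-reduce: drop elements whose leading term is divisible by another's, tail-reduce, and make monic.
Reduced Gröbner basis: {x_1, x_2^2 - x_2}.
Label its elements g_1 = x_1, g_2 = x_2^2 - x_2.

Reduce p = -x_1^2 - x_1 + 6/5x_2 modulo G:
  leading term x_1^2: subtract (-x_1)·g_1 from -x_1^2 - x_1 + 6/5x_2 → -x_1 + 6/5x_2
  leading term x_1: subtract (-1)·g_1 from -x_1 + 6/5x_2 → 6/5x_2
  leading term x_2: no divisor's leading term divides it; move 6/5x_2 to the remainder.
  normal form = 6/5x_2.
The normal form is nonzero, so p ∉ I. Since p minus its normal form lies in I, I + (p) = I + (r) where r = 6/5x_2; decide whether this ideal is the whole ring.
Run Buchberger on G together with r (pairs among the g_i already reduce to 0 since G is a Gröbner basis):
g_1 = x_1, LT = x_1.
g_2 = x_2^2 - x_2, LT = x_2^2.
r = 6/5x_2, LT = x_2.

The S-polynomials (S(g_1,g_2), S(g_1,r), S(g_2,r)) all reduce to 0 modulo the current basis, so we have a Gröbner basis.
Inter-reduce: drop elements whose leading term is divisible by another's, tail-reduce, and make monic.
Reduced Gröbner basis: {x_1, x_2}.
The reduced Gröbner basis of I + (p) is {x_1, x_2} ≠ {1}, a proper ideal, so the enlarged system stays consistent: p is independent of I, with normal form 6/5x_2.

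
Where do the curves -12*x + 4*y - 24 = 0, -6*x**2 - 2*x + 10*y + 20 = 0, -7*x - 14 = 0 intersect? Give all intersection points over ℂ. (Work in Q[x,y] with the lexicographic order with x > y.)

Compute a lex Gröbner basis by Buchberger's algorithm.
f_1 = -12*x + 4*y - 24, LT = x.
f_2 = -6*x**2 - 2*x + 10*y + 20, LT = x**2.
f_3 = -7*x - 14, LT = x.

S(f_1,f_2): lcm = x**2. S = -1/3*x*y + 5/3*x + 5/3*y + 10/3.
  reduce S modulo (f_1, f_2, f_3):
  remainder -1/9*y**2 + 26/9*y ≠ 0; add h_4 = -1/9*y**2 + 26/9*y to the basis.

S(f_1,f_3): lcm = x. S = -1/3*y.
  reduce S modulo (f_1, f_2, f_3, h_4):
  remainder -1/3*y ≠ 0; add h_5 = -1/3*y to the basis.

The other S-polynomials (S(f_2,f_3), S(f_1,h_4), S(f_2,h_4), S(f_3,h_4), S(f_1,h_5), S(f_2,h_5), S(f_3,h_5), S(h_4,h_5)) all reduce to 0 modulo the current basis, so we have a Gröbner basis.
Inter-reduce: drop elements whose leading term is divisible by another's, tail-reduce, and make monic.
Reduced Gröbner basis: {x + 2, y}.

Since the basis is lex-ordered, y is univariate in y. Its roots are {0}. Back-substituting each root into the other basis elements fixes the other coordinates.
  y = 0: the earlier basis element becomes x + 2 = 0, giving x = -2 — point (-2, 0).

{(-2, 0)}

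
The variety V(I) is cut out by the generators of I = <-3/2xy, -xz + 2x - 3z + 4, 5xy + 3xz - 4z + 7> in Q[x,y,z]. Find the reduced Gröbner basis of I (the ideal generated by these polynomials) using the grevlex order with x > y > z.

G = {z^2 - 27/13z + 14/13, x - 13/6z + 19/6, y}

f_1 = -3/2xy, LT = xy.
f_2 = -xz + 2x - 3z + 4, LT = xz.
f_3 = 5xy + 3xz - 4z + 7, LT = xy.

S(f_1,f_2): lcm = xyz. S = 2xy - 3yz + 4y.
  leading term xy: subtract (-4/3)·f_1 from 2xy - 3yz + 4y → -3yz + 4y
  leading term yz: no divisor's leading term divides it; move -3yz to the remainder.
  leading term y: no divisor's leading term divides it; move 4y to the remainder.
  remainder -3yz + 4y ≠ 0; add g_4 = -3yz + 4y to the basis.

S(f_1,f_3): lcm = xy. S = -3/5xz + 4/5z - 7/5.
  leading term xz: subtract (3/5)·f_2 from -3/5xz + 4/5z - 7/5 → -6/5x + 13/5z - 19/5
  leading term x: no divisor's leading term divides it; move -6/5x to the remainder.
  leading term z: no divisor's leading term divides it; move 13/5z to the remainder.
  leading term 1: no divisor's leading term divides it; move -19/5 to the remainder.
  remainder -6/5x + 13/5z - 19/5 ≠ 0; add g_5 = -6/5x + 13/5z - 19/5 to the basis.

S(f_2,f_3): lcm = xyz. S = -3/5xz^2 - 2xy + 3yz + 4/5z^2 - 4y - 7/5z.
  leading term xz^2: subtract (3/5z)·f_2 from -3/5xz^2 - 2xy + 3yz + 4/5z^2 - 4y - 7/5z → -2xy - 6/5xz + 3yz + 13/5z^2 - 4y - 19/5z
  leading term xy: subtract (4/3)·f_1 from -2xy - 6/5xz + 3yz + 13/5z^2 - 4y - 19/5z → -6/5xz + 3yz + 13/5z^2 - 4y - 19/5z
  leading term xz: subtract (6/5)·f_2 from -6/5xz + 3yz + 13/5z^2 - 4y - 19/5z → 3yz + 13/5z^2 - 12/5x - 4y - 1/5z - 24/5
  leading term yz: subtract (-1)·g_4 from 3yz + 13/5z^2 - 12/5x - 4y - 1/5z - 24/5 → 13/5z^2 - 12/5x - 1/5z - 24/5
  leading term z^2: no divisor's leading term divides it; move 13/5z^2 to the remainder.
  leading term x: subtract (2)·g_5 from -12/5x - 1/5z - 24/5 → -27/5z + 14/5
  leading term z: no divisor's leading term divides it; move -27/5z to the remainder.
  leading term 1: no divisor's leading term divides it; move 14/5 to the remainder.
  remainder 13/5z^2 - 27/5z + 14/5 ≠ 0; add g_6 = 13/5z^2 - 27/5z + 14/5 to the basis.

S(f_1,g_5): lcm = xy. S = 13/6yz - 19/6y.
  leading term yz: subtract (-13/18)·g_4 from 13/6yz - 19/6y → -5/18y
  leading term y: no divisor's leading term divides it; move -5/18y to the remainder.
  remainder -5/18y ≠ 0; add g_7 = -5/18y to the basis.

The other S-polynomials (S(f_1,g_4), S(f_2,g_4), S(f_3,g_4), S(f_2,g_5), S(f_3,g_5), S(g_4,g_5), S(f_1,g_6), S(f_2,g_6), S(f_3,g_6), S(g_4,g_6), S(g_5,g_6), S(f_1,g_7), S(f_2,g_7), S(f_3,g_7), S(g_4,g_7), S(g_5,g_7), S(g_6,g_7)) all reduce to 0 modulo the current basis, so we have a Gröbner basis.
Inter-reduce: drop elements whose leading term is divisible by another's, tail-reduce, and make monic.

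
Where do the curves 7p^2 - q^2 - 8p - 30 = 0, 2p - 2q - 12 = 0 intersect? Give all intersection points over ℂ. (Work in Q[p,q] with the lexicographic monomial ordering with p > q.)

{(-11/3, -29/3), (3, -3)}

Compute a lex Gröbner basis by Buchberger's algorithm.
f_1 = 7p^2 - 8p - q^2 - 30, LT = p^2.
f_2 = 2p - 2q - 12, LT = p.

S(f_1,f_2): lcm = p^2. S = pq + 34/7p - 1/7q^2 - 30/7.
  leading term pq: subtract (1/2q)·f_2 from pq + 34/7p - 1/7q^2 - 30/7 → 34/7p + 6/7q^2 + 6q - 30/7
  leading term p: subtract (17/7)·f_2 from 34/7p + 6/7q^2 + 6q - 30/7 → 6/7q^2 + 76/7q + 174/7
  leading term q^2: no divisor's leading term divides it; move 6/7q^2 to the remainder.
  leading term q: no divisor's leading term divides it; move 76/7q to the remainder.
  leading term 1: no divisor's leading term divides it; move 174/7 to the remainder.
  remainder 6/7q^2 + 76/7q + 174/7 ≠ 0; add h_3 = 6/7q^2 + 76/7q + 174/7 to the basis.

The other S-polynomials (S(f_1,h_3), S(f_2,h_3)) all reduce to 0 modulo the current basis, so we have a Gröbner basis.
Inter-reduce: drop elements whose leading term is divisible by another's, tail-reduce, and make monic.
Reduced Gröbner basis: {p - q - 6, q^2 + 38/3q + 29}.

Elimination: the polynomial q^2 + 38/3q + 29 lies in the elimination ideal for q, so q ∈ {-29/3, -3}. For each such q, the remaining basis elements (now univariate) give the rest of the solution.
  q = -29/3: the earlier basis element becomes p + 11/3 = 0, giving p = -11/3 — point (-11/3, -29/3).
  q = -3: the earlier basis element becomes p - 3 = 0, giving p = 3 — point (3, -3).
Substituting each solution back into the original system confirms all equations vanish.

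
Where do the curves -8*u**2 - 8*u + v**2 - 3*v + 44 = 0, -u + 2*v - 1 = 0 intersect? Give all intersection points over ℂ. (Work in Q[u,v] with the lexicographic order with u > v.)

{(-3, -1), (57/31, 44/31)}

Compute a lex Gröbner basis by Buchberger's algorithm.
f_1 = -8*u**2 - 8*u + v**2 - 3*v + 44, LT = u**2.
f_2 = -u + 2*v - 1, LT = u.

S(f_1,f_2): lcm = u**2. S = 2*u*v - 1/8*v**2 + 3/8*v - 11/2.
  leading term u*v: subtract (-2*v)·f_2 from 2*u*v - 1/8*v**2 + 3/8*v - 11/2 → 31/8*v**2 - 13/8*v - 11/2
  leading term v**2: no divisor's leading term divides it; move 31/8*v**2 to the remainder.
  leading term v: no divisor's leading term divides it; move -13/8*v to the remainder.
  leading term 1: no divisor's leading term divides it; move -11/2 to the remainder.
  remainder 31/8*v**2 - 13/8*v - 11/2 ≠ 0; add h_3 = 31/8*v**2 - 13/8*v - 11/2 to the basis.

The other S-polynomials (S(f_1,h_3), S(f_2,h_3)) all reduce to 0 modulo the current basis, so we have a Gröbner basis.
Inter-reduce: drop elements whose leading term is divisible by another's, tail-reduce, and make monic.
Reduced Gröbner basis: {u - 2*v + 1, v**2 - 13/31*v - 44/31}.

A lex Gröbner basis eliminates variables successively. Here v**2 - 13/31*v - 44/31 depends only on v, with roots {-1, 44/31}; lifting each root through the earlier basis elements recovers the full solutions.
  v = -1: the earlier basis element becomes u + 3 = 0, giving u = -3 — point (-3, -1).
  v = 44/31: the earlier basis element becomes u - 57/31 = 0, giving u = 57/31 — point (57/31, 44/31).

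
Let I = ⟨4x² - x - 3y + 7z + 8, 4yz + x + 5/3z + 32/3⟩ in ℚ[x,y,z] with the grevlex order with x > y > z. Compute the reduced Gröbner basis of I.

f_1 = 4x² - x - 3y + 7z + 8, LT = x².
f_2 = 4yz + x + 5/3z + 32/3, LT = yz.

The S-polynomials (S(f_1,f_2)) all reduce to 0 modulo the current basis, so we have a Gröbner basis.

G = {x² - ¼x - ¾y + 7/4z + 2, yz + ¼x + 5/12z + 8/3}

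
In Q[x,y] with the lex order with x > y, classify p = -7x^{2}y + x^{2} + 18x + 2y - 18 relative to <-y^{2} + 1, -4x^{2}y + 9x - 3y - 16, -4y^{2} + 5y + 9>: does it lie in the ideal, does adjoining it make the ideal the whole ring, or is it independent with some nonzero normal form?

Adjoining -7x^{2}y + x^{2} + 18x + 2y - 18 makes the ideal the whole ring: the system is inconsistent.

First compute the reduced Gröbner basis of I by Buchberger's algorithm.
f_1 = -y^{2} + 1, LT = y^{2}.
f_2 = -4x^{2}y + 9x - 3y - 16, LT = x^{2}y.
f_3 = -4y^{2} + 5y + 9, LT = y^{2}.

S(f_1,f_2): lcm = x^{2}y^{2}. S = -x^{2} + \tfrac{9}{4}xy - \tfrac{3}{4}y^{2} - 4y.
  leading term x^{2}: no divisor's leading term divides it; move -x^{2} to the remainder.
  leading term xy: no divisor's leading term divides it; move \tfrac{9}{4}xy to the remainder.
  leading term y^{2}: subtract (\tfrac{3}{4})·f_1 from -\tfrac{3}{4}y^{2} - 4y → -4y - \tfrac{3}{4}
  leading term y: no divisor's leading term divides it; move -4y to the remainder.
  leading term 1: no divisor's leading term divides it; move -\tfrac{3}{4} to the remainder.
  remainder -x^{2} + \tfrac{9}{4}xy - 4y - \tfrac{3}{4} ≠ 0; add h_4 = -x^{2} + \tfrac{9}{4}xy - 4y - \tfrac{3}{4} to the basis.

S(f_1,f_3): lcm = y^{2}. S = \tfrac{5}{4}y + \tfrac{5}{4}.
  leading term y: no divisor's leading term divides it; move \tfrac{5}{4}y to the remainder.
  leading term 1: no divisor's leading term divides it; move \tfrac{5}{4} to the remainder.
  remainder \tfrac{5}{4}y + \tfrac{5}{4} ≠ 0; add h_5 = \tfrac{5}{4}y + \tfrac{5}{4} to the basis.

The other S-polynomials (S(f_2,f_3), S(f_1,h_4), S(f_2,h_4), S(f_3,h_4), S(f_1,h_5), S(f_2,h_5), S(f_3,h_5), S(h_4,h_5)) all reduce to 0 modulo the current basis, so we have a Gröbner basis.
Inter-reduce: drop elements whose leading term is divisible by another's, tail-reduce, and make monic.
Reduced Gröbner basis: {x^{2} + \tfrac{9}{4}x - \tfrac{13}{4}, y + 1}.
Label its elements g_1 = x^{2} + \tfrac{9}{4}x - \tfrac{13}{4}, g_2 = y + 1.

Reduce p = -7x^{2}y + x^{2} + 18x + 2y - 18 modulo G:
  leading term x^{2}y: subtract (-7y)·g_1 from -7x^{2}y + x^{2} + 18x + 2y - 18 → x^{2} + \tfrac{63}{4}xy + 18x - \tfrac{83}{4}y - 18
  leading term x^{2}: subtract (1)·g_1 from x^{2} + \tfrac{63}{4}xy + 18x - \tfrac{83}{4}y - 18 → \tfrac{63}{4}xy + \tfrac{63}{4}x - \tfrac{83}{4}y - \tfrac{59}{4}
  leading term xy: subtract (\tfrac{63}{4}x)·g_2 from \tfrac{63}{4}xy + \tfrac{63}{4}x - \tfrac{83}{4}y - \tfrac{59}{4} → -\tfrac{83}{4}y - \tfrac{59}{4}
  leading term y: subtract (-\tfrac{83}{4})·g_2 from -\tfrac{83}{4}y - \tfrac{59}{4} → 6
  leading term 1: no divisor's leading term divides it; move 6 to the remainder.
  normal form = 6.
The normal form is nonzero, so p ∉ I. Since p minus its normal form lies in I, I + (p) = I + (r) where r = 6; decide whether this ideal is the whole ring.
Here r = 6 is a nonzero constant, hence a unit: 1 ∈ I + (p), the Gröbner basis of I + (p) is {1}, and the enlarged system has no common solution — adjoining p is inconsistent.

Ideal membership is decidable via reduction modulo a Gröbner basis.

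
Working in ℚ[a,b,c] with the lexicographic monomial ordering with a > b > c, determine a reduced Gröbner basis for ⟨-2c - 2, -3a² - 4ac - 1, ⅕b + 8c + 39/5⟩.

G = {a² - 4/3a + ⅓, b - 1, c + 1}

f_1 = -2c - 2, LT = c.
f_2 = -3a² - 4ac - 1, LT = a².
f_3 = ⅕b + 8c + 39/5, LT = b.

The S-polynomials (S(f_1,f_2), S(f_1,f_3), S(f_2,f_3)) all reduce to 0 modulo the current basis, so we have a Gröbner basis.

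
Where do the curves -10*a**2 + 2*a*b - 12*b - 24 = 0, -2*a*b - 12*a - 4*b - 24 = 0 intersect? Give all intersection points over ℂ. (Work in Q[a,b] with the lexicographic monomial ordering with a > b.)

{(-3/5 + sqrt(129)/5, -6), (-sqrt(129)/5 - 3/5, -6), (-2, -4)}

Compute a lex Gröbner basis by Buchberger's algorithm.
f_1 = -10*a**2 + 2*a*b - 12*b - 24, LT = a**2.
f_2 = -2*a*b - 12*a - 4*b - 24, LT = a*b.

S(f_1,f_2): lcm = a**2*b. S = -6*a**2 - 1/5*a*b**2 - 2*a*b - 12*a + 6/5*b**2 + 12/5*b.
  leading term a**2: subtract (3/5)·f_1 from -6*a**2 - 1/5*a*b**2 - 2*a*b - 12*a + 6/5*b**2 + 12/5*b → -1/5*a*b**2 - 16/5*a*b - 12*a + 6/5*b**2 + 48/5*b + 72/5
  leading term a*b**2: subtract (1/10*b)·f_2 from -1/5*a*b**2 - 16/5*a*b - 12*a + 6/5*b**2 + 48/5*b + 72/5 → -2*a*b - 12*a + 8/5*b**2 + 12*b + 72/5
  leading term a*b: subtract (1)·f_2 from -2*a*b - 12*a + 8/5*b**2 + 12*b + 72/5 → 8/5*b**2 + 16*b + 192/5
  leading term b**2: no divisor's leading term divides it; move 8/5*b**2 to the remainder.
  leading term b: no divisor's leading term divides it; move 16*b to the remainder.
  leading term 1: no divisor's leading term divides it; move 192/5 to the remainder.
  remainder 8/5*b**2 + 16*b + 192/5 ≠ 0; add h_3 = 8/5*b**2 + 16*b + 192/5 to the basis.

The other S-polynomials (S(f_1,h_3), S(f_2,h_3)) all reduce to 0 modulo the current basis, so we have a Gröbner basis.
Inter-reduce: drop elements whose leading term is divisible by another's, tail-reduce, and make monic.
Reduced Gröbner basis: {a**2 + 6/5*a + 8/5*b + 24/5, a*b + 6*a + 2*b + 12, b**2 + 10*b + 24}.

A lex Gröbner basis eliminates variables successively. Here b**2 + 10*b + 24 depends only on b, with roots {-6, -4}; lifting each root through the earlier basis elements recovers the full solutions.
  b = -6: the earlier basis element becomes a**2 + 6/5*a - 24/5 = 0, giving a = -3/5 + sqrt(129)/5, -sqrt(129)/5 - 3/5 — points (-3/5 + sqrt(129)/5, -6), (-sqrt(129)/5 - 3/5, -6).
  b = -4: the earlier basis elements become a**2 + 6/5*a - 8/5 = 0; 2*a + 4 = 0, giving a = -2 — point (-2, -4).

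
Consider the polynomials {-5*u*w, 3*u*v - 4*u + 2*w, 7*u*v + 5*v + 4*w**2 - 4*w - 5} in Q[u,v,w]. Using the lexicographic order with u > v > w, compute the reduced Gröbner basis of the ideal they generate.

G = {u + 15/28*v - 13/14*w - 15/28, v**2 - 7/3*v - 2/3*w + 4/3, v*w - w, w**2}

f_1 = -5*u*w, LT = u*w.
f_2 = 3*u*v - 4*u + 2*w, LT = u*v.
f_3 = 7*u*v + 5*v + 4*w**2 - 4*w - 5, LT = u*v.

S(f_1,f_2): lcm = u*v*w. S = 4/3*u*w - 2/3*w**2.
  leading term u*w: subtract (-4/15)·f_1 from 4/3*u*w - 2/3*w**2 → -2/3*w**2
  leading term w**2: no divisor's leading term divides it; move -2/3*w**2 to the remainder.
  remainder -2/3*w**2 ≠ 0; add g_4 = -2/3*w**2 to the basis.

S(f_1,f_3): lcm = u*v*w. S = -5/7*v*w - 4/7*w**3 + 4/7*w**2 + 5/7*w.
  leading term v*w: no divisor's leading term divides it; move -5/7*v*w to the remainder.
  leading term w**3: subtract (6/7*w)·g_4 from -4/7*w**3 + 4/7*w**2 + 5/7*w → 4/7*w**2 + 5/7*w
  leading term w**2: subtract (-6/7)·g_4 from 4/7*w**2 + 5/7*w → 5/7*w
  leading term w: no divisor's leading term divides it; move 5/7*w to the remainder.
  remainder -5/7*v*w + 5/7*w ≠ 0; add g_5 = -5/7*v*w + 5/7*w to the basis.

S(f_2,f_3): lcm = u*v. S = -4/3*u - 5/7*v - 4/7*w**2 + 26/21*w + 5/7.
  leading term u: no divisor's leading term divides it; move -4/3*u to the remainder.
  leading term v: no divisor's leading term divides it; move -5/7*v to the remainder.
  leading term w**2: subtract (6/7)·g_4 from -4/7*w**2 + 26/21*w + 5/7 → 26/21*w + 5/7
  leading term w: no divisor's leading term divides it; move 26/21*w to the remainder.
  leading term 1: no divisor's leading term divides it; move 5/7 to the remainder.
  remainder -4/3*u - 5/7*v + 26/21*w + 5/7 ≠ 0; add g_6 = -4/3*u - 5/7*v + 26/21*w + 5/7 to the basis.

S(f_2,g_6): lcm = u*v. S = -4/3*u - 15/28*v**2 + 13/14*v*w + 15/28*v + 2/3*w.
  leading term u: subtract (1)·g_6 from -4/3*u - 15/28*v**2 + 13/14*v*w + 15/28*v + 2/3*w → -15/28*v**2 + 13/14*v*w + 5/4*v - 4/7*w - 5/7
  leading term v**2: no divisor's leading term divides it; move -15/28*v**2 to the remainder.
  leading term v*w: subtract (-13/10)·g_5 from 13/14*v*w + 5/4*v - 4/7*w - 5/7 → 5/4*v + 5/14*w - 5/7
  leading term v: no divisor's leading term divides it; move 5/4*v to the remainder.
  leading term w: no divisor's leading term divides it; move 5/14*w to the remainder.
  leading term 1: no divisor's leading term divides it; move -5/7 to the remainder.
  remainder -15/28*v**2 + 5/4*v + 5/14*w - 5/7 ≠ 0; add g_7 = -15/28*v**2 + 5/4*v + 5/14*w - 5/7 to the basis.

The other S-polynomials (S(f_1,g_4), S(f_2,g_4), S(f_3,g_4), S(f_1,g_5), S(f_2,g_5), S(f_3,g_5), S(g_4,g_5), S(f_1,g_6), S(f_3,g_6), S(g_4,g_6), S(g_5,g_6), S(f_1,g_7), S(f_2,g_7), S(f_3,g_7), S(g_4,g_7), S(g_5,g_7), S(g_6,g_7)) all reduce to 0 modulo the current basis, so we have a Gröbner basis.
Inter-reduce: drop elements whose leading term is divisible by another's, tail-reduce, and make monic.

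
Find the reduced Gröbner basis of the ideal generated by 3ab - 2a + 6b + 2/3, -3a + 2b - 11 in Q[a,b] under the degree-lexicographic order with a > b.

The reduced Gröbner basis is the canonical form of the ideal for this ordering.

f_1 = 3ab - 2a + 6b + 2/3, LT = ab.
f_2 = -3a + 2b - 11, LT = a.

S(f_1,f_2): lcm = ab. S = 2/3b^2 - 2/3a - 5/3b + 2/9.
  leading term b^2: no divisor's leading term divides it; move 2/3b^2 to the remainder.
  leading term a: subtract (2/9)·f_2 from -2/3a - 5/3b + 2/9 → -19/9b + 8/3
  leading term b: no divisor's leading term divides it; move -19/9b to the remainder.
  leading term 1: no divisor's leading term divides it; move 8/3 to the remainder.
  remainder 2/3b^2 - 19/9b + 8/3 ≠ 0; add g_3 = 2/3b^2 - 19/9b + 8/3 to the basis.

The other S-polynomials (S(f_1,g_3), S(f_2,g_3)) all reduce to 0 modulo the current basis, so we have a Gröbner basis.
Inter-reduce: drop elements whose leading term is divisible by another's, tail-reduce, and make monic.

G = {b^2 - 19/6b + 4, a - 2/3b + 11/3}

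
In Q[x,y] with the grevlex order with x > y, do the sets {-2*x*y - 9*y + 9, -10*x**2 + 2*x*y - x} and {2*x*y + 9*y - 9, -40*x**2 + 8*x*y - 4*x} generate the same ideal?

Yes, the ideals are equal.

For a fixed monomial order, each ideal has a unique reduced Gröbner basis; comparing bases decides equality.
Buchberger on the first generating set:
f_1 = -2*x*y - 9*y + 9, LT = x*y.
f_2 = -10*x**2 + 2*x*y - x, LT = x**2.

S(f_1,f_2): lcm = x**2*y. S = 1/5*x*y**2 + 22/5*x*y - 9/2*x.
  leading term x*y**2: subtract (-1/10*y)·f_1 from 1/5*x*y**2 + 22/5*x*y - 9/2*x → 22/5*x*y - 9/10*y**2 - 9/2*x + 9/10*y
  leading term x*y: subtract (-11/5)·f_1 from 22/5*x*y - 9/10*y**2 - 9/2*x + 9/10*y → -9/10*y**2 - 9/2*x - 189/10*y + 99/5
  leading term y**2: no divisor's leading term divides it; move -9/10*y**2 to the remainder.
  leading term x: no divisor's leading term divides it; move -9/2*x to the remainder.
  leading term y: no divisor's leading term divides it; move -189/10*y to the remainder.
  leading term 1: no divisor's leading term divides it; move 99/5 to the remainder.
  remainder -9/10*y**2 - 9/2*x - 189/10*y + 99/5 ≠ 0; add g_3 = -9/10*y**2 - 9/2*x - 189/10*y + 99/5 to the basis.

The other S-polynomials (S(f_1,g_3), S(f_2,g_3)) all reduce to 0 modulo the current basis, so we have a Gröbner basis.
Inter-reduce: drop elements whose leading term is divisible by another's, tail-reduce, and make monic.
Reduced Gröbner basis: {x**2 + 1/10*x + 9/10*y - 9/10, x*y + 9/2*y - 9/2, y**2 + 5*x + 21*y - 22}.

Buchberger on the second generating set:
h_1 = 2*x*y + 9*y - 9, LT = x*y.
h_2 = -40*x**2 + 8*x*y - 4*x, LT = x**2.

S(h_1,h_2): lcm = x**2*y. S = 1/5*x*y**2 + 22/5*x*y - 9/2*x.
  leading term x*y**2: subtract (1/10*y)·h_1 from 1/5*x*y**2 + 22/5*x*y - 9/2*x → 22/5*x*y - 9/10*y**2 - 9/2*x + 9/10*y
  leading term x*y: subtract (11/5)·h_1 from 22/5*x*y - 9/10*y**2 - 9/2*x + 9/10*y → -9/10*y**2 - 9/2*x - 189/10*y + 99/5
  leading term y**2: no divisor's leading term divides it; move -9/10*y**2 to the remainder.
  leading term x: no divisor's leading term divides it; move -9/2*x to the remainder.
  leading term y: no divisor's leading term divides it; move -189/10*y to the remainder.
  leading term 1: no divisor's leading term divides it; move 99/5 to the remainder.
  remainder -9/10*y**2 - 9/2*x - 189/10*y + 99/5 ≠ 0; add k_3 = -9/10*y**2 - 9/2*x - 189/10*y + 99/5 to the basis.

The other S-polynomials (S(h_1,k_3), S(h_2,k_3)) all reduce to 0 modulo the current basis, so we have a Gröbner basis.
Inter-reduce: drop elements whose leading term is divisible by another's, tail-reduce, and make monic.
Reduced Gröbner basis: {x**2 + 1/10*x + 9/10*y - 9/10, x*y + 9/2*y - 9/2, y**2 + 5*x + 21*y - 22}.

Same reduced basis, so the two generating sets span the same ideal.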